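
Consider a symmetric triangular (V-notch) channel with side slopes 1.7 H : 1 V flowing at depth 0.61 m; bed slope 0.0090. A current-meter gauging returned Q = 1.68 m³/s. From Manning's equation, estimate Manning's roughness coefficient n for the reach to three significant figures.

0.0147

A = z·y² = 1.7×0.61² = 0.6326 m²
P = 2y√(1+z²) = 2×0.61×√(1+1.7²) = 2.406 m
R = A/P = 0.6326/2.406 = 0.2629 m
n = (1/Q)·A·R^(2/3)·S^(1/2) = (1/1.68) × 0.6326 × 0.4104 × 0.09487 = 0.01466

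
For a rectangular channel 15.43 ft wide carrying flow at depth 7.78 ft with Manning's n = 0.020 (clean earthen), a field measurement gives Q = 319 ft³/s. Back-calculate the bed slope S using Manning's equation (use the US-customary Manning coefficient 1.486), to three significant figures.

A = b·y = 15.43 × 7.78 = 120.0 ft²
P = b + 2y = 15.43 + 2×7.78 = 30.99 ft
R = A/P = 120.0/30.99 = 3.874 ft
S = (Q·n / (1.486·A·R^(2/3)))² = (319×0.020 / (1.486×120.0×2.467))² = 0.0002103

0.000210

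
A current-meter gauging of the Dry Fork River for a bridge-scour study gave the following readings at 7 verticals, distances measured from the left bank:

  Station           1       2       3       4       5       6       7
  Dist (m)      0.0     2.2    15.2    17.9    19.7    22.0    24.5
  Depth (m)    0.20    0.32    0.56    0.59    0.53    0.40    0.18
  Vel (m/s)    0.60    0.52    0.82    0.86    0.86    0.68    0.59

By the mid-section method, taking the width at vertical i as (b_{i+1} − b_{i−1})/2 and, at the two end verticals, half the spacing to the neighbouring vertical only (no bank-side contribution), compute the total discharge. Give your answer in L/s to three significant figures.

w_1 = (2.2 − 0.0)/2 = 1.1 m; q_1 = 0.60 × 0.20 × 1.1 = 0.1320 m³/s
w_2 = (15.2 − 0.0)/2 = 7.6 m; q_2 = 0.52 × 0.32 × 7.6 = 1.265 m³/s
w_3 = (17.9 − 2.2)/2 = 7.85 m; q_3 = 0.82 × 0.56 × 7.85 = 3.605 m³/s
w_4 = (19.7 − 15.2)/2 = 2.25 m; q_4 = 0.86 × 0.59 × 2.25 = 1.142 m³/s
w_5 = (22.0 − 17.9)/2 = 2.05 m; q_5 = 0.86 × 0.53 × 2.05 = 0.9344 m³/s
w_6 = (24.5 − 19.7)/2 = 2.4 m; q_6 = 0.68 × 0.40 × 2.4 = 0.6528 m³/s
w_7 = (24.5 − 22.0)/2 = 1.25 m; q_7 = 0.59 × 0.18 × 1.25 = 0.1328 m³/s
Q = Σ qᵢ = 7.863 m³/s
= 7.863 × 1000 = 7863 L/s

7860 L/s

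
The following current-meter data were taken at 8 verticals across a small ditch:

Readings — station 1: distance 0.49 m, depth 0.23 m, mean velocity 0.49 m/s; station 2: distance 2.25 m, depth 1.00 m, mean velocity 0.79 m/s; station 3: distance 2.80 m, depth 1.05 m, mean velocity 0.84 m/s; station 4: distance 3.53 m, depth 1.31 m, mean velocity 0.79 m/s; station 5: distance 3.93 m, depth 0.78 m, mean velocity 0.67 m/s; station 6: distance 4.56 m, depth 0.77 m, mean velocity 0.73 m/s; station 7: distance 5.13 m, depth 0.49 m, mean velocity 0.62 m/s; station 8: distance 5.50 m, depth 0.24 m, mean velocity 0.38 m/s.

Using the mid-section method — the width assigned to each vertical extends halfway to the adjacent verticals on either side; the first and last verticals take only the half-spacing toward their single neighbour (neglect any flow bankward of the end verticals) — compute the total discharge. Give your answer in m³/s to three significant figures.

2.93 m³/s

w_1 = (2.25 − 0.49)/2 = 0.88 m; q_1 = 0.49 × 0.23 × 0.88 = 0.09918 m³/s
w_2 = (2.80 − 0.49)/2 = 1.155 m; q_2 = 0.79 × 1.00 × 1.155 = 0.9125 m³/s
w_3 = (3.53 − 2.25)/2 = 0.64 m; q_3 = 0.84 × 1.05 × 0.64 = 0.5645 m³/s
w_4 = (3.93 − 2.80)/2 = 0.565 m; q_4 = 0.79 × 1.31 × 0.565 = 0.5847 m³/s
w_5 = (4.56 − 3.53)/2 = 0.515 m; q_5 = 0.67 × 0.78 × 0.515 = 0.2691 m³/s
w_6 = (5.13 − 3.93)/2 = 0.6 m; q_6 = 0.73 × 0.77 × 0.6 = 0.3373 m³/s
w_7 = (5.50 − 4.56)/2 = 0.47 m; q_7 = 0.62 × 0.49 × 0.47 = 0.1428 m³/s
w_8 = (5.50 − 5.13)/2 = 0.185 m; q_8 = 0.38 × 0.24 × 0.185 = 0.01687 m³/s
Q = Σ qᵢ = 2.927 m³/s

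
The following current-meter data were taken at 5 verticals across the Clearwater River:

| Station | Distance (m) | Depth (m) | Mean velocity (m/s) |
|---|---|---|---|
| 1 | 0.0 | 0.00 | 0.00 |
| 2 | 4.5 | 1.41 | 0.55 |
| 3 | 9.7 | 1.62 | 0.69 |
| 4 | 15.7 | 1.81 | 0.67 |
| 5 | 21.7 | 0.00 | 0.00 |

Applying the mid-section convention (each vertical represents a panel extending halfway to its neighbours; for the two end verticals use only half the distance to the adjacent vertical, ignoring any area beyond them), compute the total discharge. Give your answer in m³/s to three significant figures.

17.3 m³/s

w_2 = (9.7 − 0.0)/2 = 4.85 m; q_2 = 0.55 × 1.41 × 4.85 = 3.761 m³/s
w_3 = (15.7 − 4.5)/2 = 5.6 m; q_3 = 0.69 × 1.62 × 5.6 = 6.260 m³/s
w_4 = (21.7 − 9.7)/2 = 6 m; q_4 = 0.67 × 1.81 × 6 = 7.276 m³/s
Stations 1, 5 contribute zero (depth or velocity is 0).
Q = Σ qᵢ = 17.30 m³/s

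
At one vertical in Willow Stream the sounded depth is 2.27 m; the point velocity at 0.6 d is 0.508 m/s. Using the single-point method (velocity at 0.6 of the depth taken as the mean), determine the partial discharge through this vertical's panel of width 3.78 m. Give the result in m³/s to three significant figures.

v̄ = v₀.₆ = 0.508 m/s
q = v̄ × d × w = 0.5080 × 2.27 × 3.78 = 4.359 m³/s

4.36 m³/s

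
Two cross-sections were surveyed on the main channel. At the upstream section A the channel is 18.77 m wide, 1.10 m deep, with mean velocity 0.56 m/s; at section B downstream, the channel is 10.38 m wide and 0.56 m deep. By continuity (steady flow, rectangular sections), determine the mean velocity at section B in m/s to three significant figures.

Q = A₁V₁ = (18.77×1.10) × 0.56 = 11.56 m³/s
A₂ = 10.38 × 0.56 = 5.813 m²
V₂ = Q/A₂ = 11.56/5.813 = 1.989 m/s

1.99 m/s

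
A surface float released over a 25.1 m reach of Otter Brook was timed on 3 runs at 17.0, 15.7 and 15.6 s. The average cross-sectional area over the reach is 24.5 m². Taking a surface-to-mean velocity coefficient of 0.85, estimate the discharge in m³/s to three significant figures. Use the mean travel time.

32.5 m³/s

t̄ = (17.0 + 15.7 + 15.6) / 3 = 16.1 s
v_surface = L / t̄ = 25.1 / 16.1 = 1.559 m/s
v_mean = 0.85 × 1.559 = 1.325 m/s
Q = A × v_mean = 24.5 × 1.325 = 32.47 m³/s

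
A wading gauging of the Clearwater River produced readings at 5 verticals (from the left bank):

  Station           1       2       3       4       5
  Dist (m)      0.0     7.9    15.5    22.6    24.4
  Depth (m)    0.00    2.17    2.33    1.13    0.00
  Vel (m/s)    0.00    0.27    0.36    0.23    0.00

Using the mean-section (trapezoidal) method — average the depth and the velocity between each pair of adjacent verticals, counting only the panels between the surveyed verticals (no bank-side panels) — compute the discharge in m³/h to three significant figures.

Panel 1-2: Δb = 7.9 m, d̄ = (0.00+2.17)/2 = 1.085, v̄ = (0.00+0.27)/2 = 0.135 → q = 7.9×1.085×0.135 = 1.157 m³/s
Panel 2-3: Δb = 7.6 m, d̄ = (2.17+2.33)/2 = 2.25, v̄ = (0.27+0.36)/2 = 0.315 → q = 7.6×2.25×0.315 = 5.387 m³/s
Panel 3-4: Δb = 7.1 m, d̄ = (2.33+1.13)/2 = 1.73, v̄ = (0.36+0.23)/2 = 0.295 → q = 7.1×1.73×0.295 = 3.623 m³/s
Panel 4-5: Δb = 1.8 m, d̄ = (1.13+0.00)/2 = 0.565, v̄ = (0.23+0.00)/2 = 0.115 → q = 1.8×0.565×0.115 = 0.1170 m³/s
Q = Σ q = 10.28 m³/s
= 10.28 × 3600 = 37020 m³/h

37000 m³/h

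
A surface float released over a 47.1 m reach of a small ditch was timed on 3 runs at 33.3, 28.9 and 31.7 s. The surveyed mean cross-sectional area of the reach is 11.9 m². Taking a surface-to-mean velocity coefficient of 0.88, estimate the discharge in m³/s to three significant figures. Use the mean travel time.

15.8 m³/s

t̄ = (33.3 + 28.9 + 31.7) / 3 = 31.3 s
v_surface = L / t̄ = 47.1 / 31.3 = 1.505 m/s
v_mean = 0.88 × 1.505 = 1.324 m/s
Q = A × v_mean = 11.9 × 1.324 = 15.76 m³/s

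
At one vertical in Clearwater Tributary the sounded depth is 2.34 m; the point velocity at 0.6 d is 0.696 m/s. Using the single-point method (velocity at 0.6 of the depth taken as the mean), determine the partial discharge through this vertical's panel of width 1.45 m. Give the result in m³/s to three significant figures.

v̄ = v₀.₆ = 0.696 m/s
q = v̄ × d × w = 0.6960 × 2.34 × 1.45 = 2.362 m³/s

2.36 m³/s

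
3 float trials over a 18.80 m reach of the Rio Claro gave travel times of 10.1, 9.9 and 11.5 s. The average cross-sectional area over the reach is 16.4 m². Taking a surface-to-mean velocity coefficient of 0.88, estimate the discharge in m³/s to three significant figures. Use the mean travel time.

t̄ = (10.1 + 9.9 + 11.5) / 3 = 10.5 s
v_surface = L / t̄ = 18.80 / 10.5 = 1.790 m/s
v_mean = 0.88 × 1.790 = 1.576 m/s
Q = A × v_mean = 16.4 × 1.576 = 25.84 m³/s

25.8 m³/s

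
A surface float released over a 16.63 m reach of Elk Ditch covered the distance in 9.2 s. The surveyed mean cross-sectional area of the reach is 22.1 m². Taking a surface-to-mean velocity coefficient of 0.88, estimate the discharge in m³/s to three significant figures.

35.2 m³/s

v_surface = L / t̄ = 16.63 / 9.2 = 1.808 m/s
v_mean = 0.88 × 1.808 = 1.591 m/s
Q = A × v_mean = 22.1 × 1.591 = 35.15 m³/s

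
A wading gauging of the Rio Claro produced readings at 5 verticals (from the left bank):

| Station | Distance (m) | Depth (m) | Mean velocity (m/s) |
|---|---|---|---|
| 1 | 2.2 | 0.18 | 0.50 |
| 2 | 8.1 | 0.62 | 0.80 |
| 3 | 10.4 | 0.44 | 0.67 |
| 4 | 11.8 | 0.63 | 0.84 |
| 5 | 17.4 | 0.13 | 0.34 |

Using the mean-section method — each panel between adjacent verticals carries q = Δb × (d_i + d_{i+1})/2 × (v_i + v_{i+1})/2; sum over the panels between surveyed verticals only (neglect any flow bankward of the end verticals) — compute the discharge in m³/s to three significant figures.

4.25 m³/s

Panel 1-2: Δb = 5.9 m, d̄ = (0.18+0.62)/2 = 0.4, v̄ = (0.50+0.80)/2 = 0.65 → q = 5.9×0.4×0.65 = 1.534 m³/s
Panel 2-3: Δb = 2.3 m, d̄ = (0.62+0.44)/2 = 0.53, v̄ = (0.80+0.67)/2 = 0.735 → q = 2.3×0.53×0.735 = 0.8960 m³/s
Panel 3-4: Δb = 1.4 m, d̄ = (0.44+0.63)/2 = 0.535, v̄ = (0.67+0.84)/2 = 0.755 → q = 1.4×0.535×0.755 = 0.5655 m³/s
Panel 4-5: Δb = 5.6 m, d̄ = (0.63+0.13)/2 = 0.38, v̄ = (0.84+0.34)/2 = 0.59 → q = 5.6×0.38×0.59 = 1.256 m³/s
Q = Σ q = 4.251 m³/s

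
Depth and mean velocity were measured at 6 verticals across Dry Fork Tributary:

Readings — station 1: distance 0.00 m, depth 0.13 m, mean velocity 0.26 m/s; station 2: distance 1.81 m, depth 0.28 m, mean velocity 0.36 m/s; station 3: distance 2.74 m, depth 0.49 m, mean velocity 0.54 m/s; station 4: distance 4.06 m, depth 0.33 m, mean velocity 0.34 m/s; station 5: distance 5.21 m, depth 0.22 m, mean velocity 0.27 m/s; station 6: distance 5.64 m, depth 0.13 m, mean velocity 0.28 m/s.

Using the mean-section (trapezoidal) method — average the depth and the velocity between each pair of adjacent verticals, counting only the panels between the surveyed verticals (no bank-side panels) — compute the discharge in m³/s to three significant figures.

Panel 1-2: Δb = 1.81 m, d̄ = (0.13+0.28)/2 = 0.205, v̄ = (0.26+0.36)/2 = 0.31 → q = 1.81×0.205×0.31 = 0.1150 m³/s
Panel 2-3: Δb = 0.93 m, d̄ = (0.28+0.49)/2 = 0.385, v̄ = (0.36+0.54)/2 = 0.45 → q = 0.93×0.385×0.45 = 0.1611 m³/s
Panel 3-4: Δb = 1.32 m, d̄ = (0.49+0.33)/2 = 0.41, v̄ = (0.54+0.34)/2 = 0.44 → q = 1.32×0.41×0.44 = 0.2381 m³/s
Panel 4-5: Δb = 1.15 m, d̄ = (0.33+0.22)/2 = 0.275, v̄ = (0.34+0.27)/2 = 0.305 → q = 1.15×0.275×0.305 = 0.09646 m³/s
Panel 5-6: Δb = 0.43 m, d̄ = (0.22+0.13)/2 = 0.175, v̄ = (0.27+0.28)/2 = 0.275 → q = 0.43×0.175×0.275 = 0.02069 m³/s
Q = Σ q = 0.6314 m³/s

0.631 m³/s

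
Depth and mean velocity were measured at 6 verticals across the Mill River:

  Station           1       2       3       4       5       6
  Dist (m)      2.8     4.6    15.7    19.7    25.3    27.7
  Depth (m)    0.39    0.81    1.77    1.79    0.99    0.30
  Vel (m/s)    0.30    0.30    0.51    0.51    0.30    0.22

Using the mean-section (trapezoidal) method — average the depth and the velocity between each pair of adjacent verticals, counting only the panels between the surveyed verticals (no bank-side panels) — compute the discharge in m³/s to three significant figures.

13.3 m³/s

Panel 1-2: Δb = 1.8 m, d̄ = (0.39+0.81)/2 = 0.6, v̄ = (0.30+0.30)/2 = 0.3 → q = 1.8×0.6×0.3 = 0.3240 m³/s
Panel 2-3: Δb = 11.1 m, d̄ = (0.81+1.77)/2 = 1.29, v̄ = (0.30+0.51)/2 = 0.405 → q = 11.1×1.29×0.405 = 5.799 m³/s
Panel 3-4: Δb = 4 m, d̄ = (1.77+1.79)/2 = 1.78, v̄ = (0.51+0.51)/2 = 0.51 → q = 4×1.78×0.51 = 3.631 m³/s
Panel 4-5: Δb = 5.6 m, d̄ = (1.79+0.99)/2 = 1.39, v̄ = (0.51+0.30)/2 = 0.405 → q = 5.6×1.39×0.405 = 3.153 m³/s
Panel 5-6: Δb = 2.4 m, d̄ = (0.99+0.30)/2 = 0.645, v̄ = (0.30+0.22)/2 = 0.26 → q = 2.4×0.645×0.26 = 0.4025 m³/s
Q = Σ q = 13.31 m³/s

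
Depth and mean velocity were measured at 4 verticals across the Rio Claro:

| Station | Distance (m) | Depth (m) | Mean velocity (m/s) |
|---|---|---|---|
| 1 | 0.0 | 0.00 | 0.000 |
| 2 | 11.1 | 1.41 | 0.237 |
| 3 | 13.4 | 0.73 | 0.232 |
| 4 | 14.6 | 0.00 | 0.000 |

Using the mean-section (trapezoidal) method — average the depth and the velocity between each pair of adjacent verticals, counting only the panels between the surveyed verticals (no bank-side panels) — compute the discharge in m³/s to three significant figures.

Panel 1-2: Δb = 11.1 m, d̄ = (0.00+1.41)/2 = 0.705, v̄ = (0.000+0.237)/2 = 0.1185 → q = 11.1×0.705×0.1185 = 0.9273 m³/s
Panel 2-3: Δb = 2.3 m, d̄ = (1.41+0.73)/2 = 1.07, v̄ = (0.237+0.232)/2 = 0.2345 → q = 2.3×1.07×0.2345 = 0.5771 m³/s
Panel 3-4: Δb = 1.2 m, d̄ = (0.73+0.00)/2 = 0.365, v̄ = (0.232+0.000)/2 = 0.116 → q = 1.2×0.365×0.116 = 0.05081 m³/s
Q = Σ q = 1.555 m³/s

1.56 m³/s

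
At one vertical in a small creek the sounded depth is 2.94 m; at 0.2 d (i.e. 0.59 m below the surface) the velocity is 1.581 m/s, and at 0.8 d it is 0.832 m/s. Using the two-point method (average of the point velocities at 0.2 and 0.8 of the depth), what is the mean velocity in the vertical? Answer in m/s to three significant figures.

v̄ = (1.581 + 0.832) / 2 = 1.207 m/s

1.21 m/s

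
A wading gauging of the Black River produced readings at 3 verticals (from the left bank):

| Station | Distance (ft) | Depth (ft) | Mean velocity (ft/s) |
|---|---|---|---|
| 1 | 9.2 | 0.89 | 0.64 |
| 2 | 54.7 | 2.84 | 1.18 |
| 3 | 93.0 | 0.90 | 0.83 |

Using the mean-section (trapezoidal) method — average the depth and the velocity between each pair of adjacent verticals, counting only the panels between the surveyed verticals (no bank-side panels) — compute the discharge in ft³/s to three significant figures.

Panel 1-2: Δb = 45.5 ft, d̄ = (0.89+2.84)/2 = 1.865, v̄ = (0.64+1.18)/2 = 0.91 → q = 45.5×1.865×0.91 = 77.22 ft³/s
Panel 2-3: Δb = 38.3 ft, d̄ = (2.84+0.90)/2 = 1.87, v̄ = (1.18+0.83)/2 = 1.005 → q = 38.3×1.87×1.005 = 71.98 ft³/s
Q = Σ q = 149.2 ft³/s

149 ft³/s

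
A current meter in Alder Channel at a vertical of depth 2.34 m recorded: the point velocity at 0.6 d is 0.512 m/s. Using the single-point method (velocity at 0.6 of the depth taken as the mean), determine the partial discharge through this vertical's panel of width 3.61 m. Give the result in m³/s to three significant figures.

v̄ = v₀.₆ = 0.512 m/s
q = v̄ × d × w = 0.5120 × 2.34 × 3.61 = 4.325 m³/s

4.33 m³/s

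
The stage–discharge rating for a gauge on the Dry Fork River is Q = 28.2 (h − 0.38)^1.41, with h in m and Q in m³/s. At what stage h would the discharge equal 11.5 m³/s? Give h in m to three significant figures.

0.909 m

h − h₀ = (Q/C)^(1/b) = (11.5/28.2)^(1/1.41) = 0.5293 m
h = 0.38 + 0.5293 = 0.9093 m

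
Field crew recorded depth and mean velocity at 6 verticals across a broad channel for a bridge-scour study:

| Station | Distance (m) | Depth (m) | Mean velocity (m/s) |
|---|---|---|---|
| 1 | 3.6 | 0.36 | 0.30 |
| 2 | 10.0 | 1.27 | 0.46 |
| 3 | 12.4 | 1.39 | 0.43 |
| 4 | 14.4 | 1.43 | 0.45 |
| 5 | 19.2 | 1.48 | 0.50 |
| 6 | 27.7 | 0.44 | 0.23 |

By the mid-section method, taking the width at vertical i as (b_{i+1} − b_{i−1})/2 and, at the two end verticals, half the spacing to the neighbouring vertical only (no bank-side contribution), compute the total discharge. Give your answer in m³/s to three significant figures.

w_1 = (10.0 − 3.6)/2 = 3.2 m; q_1 = 0.30 × 0.36 × 3.2 = 0.3456 m³/s
w_2 = (12.4 − 3.6)/2 = 4.4 m; q_2 = 0.46 × 1.27 × 4.4 = 2.570 m³/s
w_3 = (14.4 − 10.0)/2 = 2.2 m; q_3 = 0.43 × 1.39 × 2.2 = 1.315 m³/s
w_4 = (19.2 − 12.4)/2 = 3.4 m; q_4 = 0.45 × 1.43 × 3.4 = 2.188 m³/s
w_5 = (27.7 − 14.4)/2 = 6.65 m; q_5 = 0.50 × 1.48 × 6.65 = 4.921 m³/s
w_6 = (27.7 − 19.2)/2 = 4.25 m; q_6 = 0.23 × 0.44 × 4.25 = 0.4301 m³/s
Q = Σ qᵢ = 11.77 m³/s

11.8 m³/s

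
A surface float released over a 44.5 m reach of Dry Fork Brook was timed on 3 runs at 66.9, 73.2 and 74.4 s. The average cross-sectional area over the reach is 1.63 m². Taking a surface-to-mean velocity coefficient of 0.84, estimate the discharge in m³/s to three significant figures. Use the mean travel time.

0.852 m³/s

t̄ = (66.9 + 73.2 + 74.4) / 3 = 71.5 s
v_surface = L / t̄ = 44.5 / 71.5 = 0.6224 m/s
v_mean = 0.84 × 0.6224 = 0.5228 m/s
Q = A × v_mean = 1.63 × 0.5228 = 0.8522 m³/s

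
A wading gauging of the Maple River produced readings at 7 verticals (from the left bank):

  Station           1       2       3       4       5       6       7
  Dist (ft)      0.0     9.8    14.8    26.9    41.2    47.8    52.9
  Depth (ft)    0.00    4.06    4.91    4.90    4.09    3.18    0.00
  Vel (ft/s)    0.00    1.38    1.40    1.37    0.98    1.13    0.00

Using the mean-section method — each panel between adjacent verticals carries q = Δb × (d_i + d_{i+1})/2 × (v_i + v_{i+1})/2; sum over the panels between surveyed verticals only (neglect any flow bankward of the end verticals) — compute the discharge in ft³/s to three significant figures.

233 ft³/s

Panel 1-2: Δb = 9.8 ft, d̄ = (0.00+4.06)/2 = 2.03, v̄ = (0.00+1.38)/2 = 0.69 → q = 9.8×2.03×0.69 = 13.73 ft³/s
Panel 2-3: Δb = 5 ft, d̄ = (4.06+4.91)/2 = 4.485, v̄ = (1.38+1.40)/2 = 1.39 → q = 5×4.485×1.39 = 31.17 ft³/s
Panel 3-4: Δb = 12.1 ft, d̄ = (4.91+4.90)/2 = 4.905, v̄ = (1.40+1.37)/2 = 1.385 → q = 12.1×4.905×1.385 = 82.20 ft³/s
Panel 4-5: Δb = 14.3 ft, d̄ = (4.90+4.09)/2 = 4.495, v̄ = (1.37+0.98)/2 = 1.175 → q = 14.3×4.495×1.175 = 75.53 ft³/s
Panel 5-6: Δb = 6.6 ft, d̄ = (4.09+3.18)/2 = 3.635, v̄ = (0.98+1.13)/2 = 1.055 → q = 6.6×3.635×1.055 = 25.31 ft³/s
Panel 6-7: Δb = 5.1 ft, d̄ = (3.18+0.00)/2 = 1.59, v̄ = (1.13+0.00)/2 = 0.565 → q = 5.1×1.59×0.565 = 4.582 ft³/s
Q = Σ q = 232.5 ft³/s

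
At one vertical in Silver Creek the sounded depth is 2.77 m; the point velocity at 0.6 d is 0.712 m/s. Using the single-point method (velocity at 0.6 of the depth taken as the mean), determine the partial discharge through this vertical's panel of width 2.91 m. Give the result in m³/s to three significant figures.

v̄ = v₀.₆ = 0.712 m/s
q = v̄ × d × w = 0.7120 × 2.77 × 2.91 = 5.739 m³/s

5.74 m³/s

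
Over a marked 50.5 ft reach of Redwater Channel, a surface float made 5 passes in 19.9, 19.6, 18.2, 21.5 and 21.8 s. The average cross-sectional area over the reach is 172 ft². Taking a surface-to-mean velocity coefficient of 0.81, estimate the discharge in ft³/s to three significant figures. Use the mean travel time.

t̄ = (19.9 + 19.6 + 18.2 + 21.5 + 21.8) / 5 = 20.2 s
v_surface = L / t̄ = 50.5 / 20.2 = 2.500 ft/s
v_mean = 0.81 × 2.500 = 2.025 ft/s
Q = A × v_mean = 172 × 2.025 = 348.3 ft³/s

348 ft³/s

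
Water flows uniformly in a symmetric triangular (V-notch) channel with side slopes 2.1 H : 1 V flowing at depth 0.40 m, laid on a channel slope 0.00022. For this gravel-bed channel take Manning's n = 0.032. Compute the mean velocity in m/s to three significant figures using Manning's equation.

0.148 m/s

A = z·y² = 2.1×0.40² = 0.3360 m²
P = 2y√(1+z²) = 2×0.40×√(1+2.1²) = 1.861 m
R = A/P = 0.3360/1.861 = 0.1806 m
Q = (1/n)·A·R^(2/3)·S^(1/2) = (1/0.032) × 0.3360 × 0.1806^(2/3) × 0.00022^(1/2) = 0.04975 m³/s
V = Q/A = 0.04975/0.3360 = 0.1481 m/s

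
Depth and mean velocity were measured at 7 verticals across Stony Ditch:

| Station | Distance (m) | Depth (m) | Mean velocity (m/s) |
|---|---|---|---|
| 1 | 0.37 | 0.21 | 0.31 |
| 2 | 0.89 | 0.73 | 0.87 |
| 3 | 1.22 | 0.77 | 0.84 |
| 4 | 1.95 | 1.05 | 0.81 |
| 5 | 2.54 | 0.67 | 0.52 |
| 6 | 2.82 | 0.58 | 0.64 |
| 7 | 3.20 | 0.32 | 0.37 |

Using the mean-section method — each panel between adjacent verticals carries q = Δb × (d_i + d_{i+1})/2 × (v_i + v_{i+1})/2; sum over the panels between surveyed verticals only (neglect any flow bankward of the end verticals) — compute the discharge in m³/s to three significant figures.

Panel 1-2: Δb = 0.52 m, d̄ = (0.21+0.73)/2 = 0.47, v̄ = (0.31+0.87)/2 = 0.59 → q = 0.52×0.47×0.59 = 0.1442 m³/s
Panel 2-3: Δb = 0.33 m, d̄ = (0.73+0.77)/2 = 0.75, v̄ = (0.87+0.84)/2 = 0.855 → q = 0.33×0.75×0.855 = 0.2116 m³/s
Panel 3-4: Δb = 0.73 m, d̄ = (0.77+1.05)/2 = 0.91, v̄ = (0.84+0.81)/2 = 0.825 → q = 0.73×0.91×0.825 = 0.5480 m³/s
Panel 4-5: Δb = 0.59 m, d̄ = (1.05+0.67)/2 = 0.86, v̄ = (0.81+0.52)/2 = 0.665 → q = 0.59×0.86×0.665 = 0.3374 m³/s
Panel 5-6: Δb = 0.28 m, d̄ = (0.67+0.58)/2 = 0.625, v̄ = (0.52+0.64)/2 = 0.58 → q = 0.28×0.625×0.58 = 0.1015 m³/s
Panel 6-7: Δb = 0.38 m, d̄ = (0.58+0.32)/2 = 0.45, v̄ = (0.64+0.37)/2 = 0.505 → q = 0.38×0.45×0.505 = 0.08636 m³/s
Q = Σ q = 1.429 m³/s

1.43 m³/s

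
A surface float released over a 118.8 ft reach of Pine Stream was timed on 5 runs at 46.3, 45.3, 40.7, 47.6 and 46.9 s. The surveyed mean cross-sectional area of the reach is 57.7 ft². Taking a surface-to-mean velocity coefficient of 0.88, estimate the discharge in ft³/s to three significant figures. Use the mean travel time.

t̄ = (46.3 + 45.3 + 40.7 + 47.6 + 46.9) / 5 = 45.36 s
v_surface = L / t̄ = 118.8 / 45.36 = 2.619 ft/s
v_mean = 0.88 × 2.619 = 2.305 ft/s
Q = A × v_mean = 57.7 × 2.305 = 133.0 ft³/s

133 ft³/s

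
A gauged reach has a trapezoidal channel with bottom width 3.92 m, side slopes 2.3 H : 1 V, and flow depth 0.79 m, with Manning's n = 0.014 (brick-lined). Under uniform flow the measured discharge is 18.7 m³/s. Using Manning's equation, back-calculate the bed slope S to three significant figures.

0.00698

A = (b + z·y)·y = (3.92 + 2.3×0.79)×0.79 = 4.532 m²
P = b + 2y√(1+z²) = 3.92 + 2×0.79×√(1+2.3²) = 7.883 m
R = A/P = 4.532/7.883 = 0.5750 m
S = (Q·n / (1·A·R^(2/3)))² = (18.7×0.014 / (1×4.532×0.6915))² = 0.006979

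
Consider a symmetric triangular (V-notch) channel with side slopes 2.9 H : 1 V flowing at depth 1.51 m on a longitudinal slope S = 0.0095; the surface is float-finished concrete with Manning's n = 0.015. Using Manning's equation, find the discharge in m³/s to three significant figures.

A = z·y² = 2.9×1.51² = 6.612 m²
P = 2y√(1+z²) = 2×1.51×√(1+2.9²) = 9.264 m
R = A/P = 6.612/9.264 = 0.7138 m
Q = (1/n)·A·R^(2/3)·S^(1/2) = (1/0.015) × 6.612 × 0.7138^(2/3) × 0.0095^(1/2) = 34.32 m³/s

34.3 m³/s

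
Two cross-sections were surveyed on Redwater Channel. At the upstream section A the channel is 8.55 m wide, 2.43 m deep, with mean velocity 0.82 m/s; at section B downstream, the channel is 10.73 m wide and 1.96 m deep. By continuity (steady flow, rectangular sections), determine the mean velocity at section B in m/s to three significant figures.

Q = A₁V₁ = (8.55×2.43) × 0.82 = 17.04 m³/s
A₂ = 10.73 × 1.96 = 21.03 m²
V₂ = Q/A₂ = 17.04/21.03 = 0.8101 m/s

0.810 m/s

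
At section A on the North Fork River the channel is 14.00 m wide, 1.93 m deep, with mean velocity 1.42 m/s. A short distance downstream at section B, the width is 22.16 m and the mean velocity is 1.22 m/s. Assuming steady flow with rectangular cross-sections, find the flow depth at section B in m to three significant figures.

Q = A₁V₁ = (14.00×1.93) × 1.42 = 38.37 m³/s
d₂ = Q/(b₂ V₂) = 38.37/(22.16×1.22) = 1.419 m

1.42 m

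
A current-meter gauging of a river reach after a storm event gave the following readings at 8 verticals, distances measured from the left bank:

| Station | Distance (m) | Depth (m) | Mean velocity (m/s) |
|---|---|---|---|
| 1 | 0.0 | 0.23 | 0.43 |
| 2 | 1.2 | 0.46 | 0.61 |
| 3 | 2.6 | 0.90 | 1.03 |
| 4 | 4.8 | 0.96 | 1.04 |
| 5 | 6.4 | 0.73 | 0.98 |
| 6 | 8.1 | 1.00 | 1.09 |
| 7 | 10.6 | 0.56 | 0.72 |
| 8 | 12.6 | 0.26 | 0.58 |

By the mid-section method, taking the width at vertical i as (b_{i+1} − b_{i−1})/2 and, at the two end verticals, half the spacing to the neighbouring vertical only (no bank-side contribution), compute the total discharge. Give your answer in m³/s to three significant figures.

w_1 = (1.2 − 0.0)/2 = 0.6 m; q_1 = 0.43 × 0.23 × 0.6 = 0.05934 m³/s
w_2 = (2.6 − 0.0)/2 = 1.3 m; q_2 = 0.61 × 0.46 × 1.3 = 0.3648 m³/s
w_3 = (4.8 − 1.2)/2 = 1.8 m; q_3 = 1.03 × 0.90 × 1.8 = 1.669 m³/s
w_4 = (6.4 − 2.6)/2 = 1.9 m; q_4 = 1.04 × 0.96 × 1.9 = 1.897 m³/s
w_5 = (8.1 − 4.8)/2 = 1.65 m; q_5 = 0.98 × 0.73 × 1.65 = 1.180 m³/s
w_6 = (10.6 − 6.4)/2 = 2.1 m; q_6 = 1.09 × 1.00 × 2.1 = 2.289 m³/s
w_7 = (12.6 − 8.1)/2 = 2.25 m; q_7 = 0.72 × 0.56 × 2.25 = 0.9072 m³/s
w_8 = (12.6 − 10.6)/2 = 1 m; q_8 = 0.58 × 0.26 × 1 = 0.1508 m³/s
Q = Σ qᵢ = 8.517 m³/s

8.52 m³/s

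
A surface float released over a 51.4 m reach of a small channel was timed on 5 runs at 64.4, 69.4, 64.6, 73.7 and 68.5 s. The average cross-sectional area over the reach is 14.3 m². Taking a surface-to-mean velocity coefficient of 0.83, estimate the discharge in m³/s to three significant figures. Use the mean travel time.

t̄ = (64.4 + 69.4 + 64.6 + 73.7 + 68.5) / 5 = 68.12 s
v_surface = L / t̄ = 51.4 / 68.12 = 0.7546 m/s
v_mean = 0.83 × 0.7546 = 0.6263 m/s
Q = A × v_mean = 14.3 × 0.6263 = 8.956 m³/s

8.96 m³/s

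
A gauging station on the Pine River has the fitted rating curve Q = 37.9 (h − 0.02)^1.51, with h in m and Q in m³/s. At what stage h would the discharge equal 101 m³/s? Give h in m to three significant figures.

h − h₀ = (Q/C)^(1/b) = (101/37.9)^(1/1.51) = 1.914 m
h = 0.02 + 1.914 = 1.934 m

1.93 m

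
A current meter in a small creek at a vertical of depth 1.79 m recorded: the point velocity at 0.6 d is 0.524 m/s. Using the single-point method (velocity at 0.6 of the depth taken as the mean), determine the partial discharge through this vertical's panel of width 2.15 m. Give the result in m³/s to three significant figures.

v̄ = v₀.₆ = 0.524 m/s
q = v̄ × d × w = 0.5240 × 1.79 × 2.15 = 2.017 m³/s

2.02 m³/s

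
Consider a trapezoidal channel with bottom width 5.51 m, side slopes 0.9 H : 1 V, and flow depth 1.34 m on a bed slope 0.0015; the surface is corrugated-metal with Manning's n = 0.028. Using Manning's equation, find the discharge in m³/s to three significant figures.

12.3 m³/s

A = (b + z·y)·y = (5.51 + 0.9×1.34)×1.34 = 8.999 m²
P = b + 2y√(1+z²) = 5.51 + 2×1.34×√(1+0.9²) = 9.116 m
R = A/P = 8.999/9.116 = 0.9873 m
Q = (1/n)·A·R^(2/3)·S^(1/2) = (1/0.028) × 8.999 × 0.9873^(2/3) × 0.0015^(1/2) = 12.34 m³/s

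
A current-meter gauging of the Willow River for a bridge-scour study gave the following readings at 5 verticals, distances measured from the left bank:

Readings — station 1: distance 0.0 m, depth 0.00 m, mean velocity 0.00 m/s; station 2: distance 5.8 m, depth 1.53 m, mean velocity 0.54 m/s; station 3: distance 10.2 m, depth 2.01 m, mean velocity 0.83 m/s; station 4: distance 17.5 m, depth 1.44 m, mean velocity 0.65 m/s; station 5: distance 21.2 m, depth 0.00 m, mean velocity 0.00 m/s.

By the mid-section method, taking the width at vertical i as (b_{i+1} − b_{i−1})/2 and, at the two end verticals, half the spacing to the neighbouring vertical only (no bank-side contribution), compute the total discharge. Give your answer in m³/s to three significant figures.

19.1 m³/s

w_2 = (10.2 − 0.0)/2 = 5.1 m; q_2 = 0.54 × 1.53 × 5.1 = 4.214 m³/s
w_3 = (17.5 − 5.8)/2 = 5.85 m; q_3 = 0.83 × 2.01 × 5.85 = 9.760 m³/s
w_4 = (21.2 − 10.2)/2 = 5.5 m; q_4 = 0.65 × 1.44 × 5.5 = 5.148 m³/s
Stations 1, 5 contribute zero (depth or velocity is 0).
Q = Σ qᵢ = 19.12 m³/s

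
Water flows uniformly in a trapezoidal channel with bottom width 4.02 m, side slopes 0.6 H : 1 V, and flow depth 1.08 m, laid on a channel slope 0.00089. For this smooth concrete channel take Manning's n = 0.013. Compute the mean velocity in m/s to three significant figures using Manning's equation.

1.93 m/s

A = (b + z·y)·y = (4.02 + 0.6×1.08)×1.08 = 5.041 m²
P = b + 2y√(1+z²) = 4.02 + 2×1.08×√(1+0.6²) = 6.539 m
R = A/P = 5.041/6.539 = 0.7710 m
Q = (1/n)·A·R^(2/3)·S^(1/2) = (1/0.013) × 5.041 × 0.7710^(2/3) × 0.00089^(1/2) = 9.728 m³/s
V = Q/A = 9.728/5.041 = 1.930 m/s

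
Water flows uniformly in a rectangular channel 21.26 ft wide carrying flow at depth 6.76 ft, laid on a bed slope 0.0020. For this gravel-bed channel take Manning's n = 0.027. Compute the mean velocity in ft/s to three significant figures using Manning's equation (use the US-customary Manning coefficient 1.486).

6.34 ft/s

A = b·y = 21.26 × 6.76 = 143.7 ft²
P = b + 2y = 21.26 + 2×6.76 = 34.78 ft
R = A/P = 143.7/34.78 = 4.132 ft
Q = (1.486/n)·A·R^(2/3)·S^(1/2) = (1.486/0.027) × 143.7 × 4.132^(2/3) × 0.0020^(1/2) = 910.9 ft³/s
V = Q/A = 910.9/143.7 = 6.338 ft/s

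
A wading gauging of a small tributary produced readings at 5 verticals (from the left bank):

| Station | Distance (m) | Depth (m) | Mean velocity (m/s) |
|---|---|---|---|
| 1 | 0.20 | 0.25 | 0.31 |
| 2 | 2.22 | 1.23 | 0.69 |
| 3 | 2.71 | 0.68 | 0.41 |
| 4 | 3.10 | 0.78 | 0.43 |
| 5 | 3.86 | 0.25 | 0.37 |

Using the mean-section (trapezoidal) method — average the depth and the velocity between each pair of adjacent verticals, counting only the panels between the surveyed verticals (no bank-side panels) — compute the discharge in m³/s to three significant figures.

1.28 m³/s

Panel 1-2: Δb = 2.02 m, d̄ = (0.25+1.23)/2 = 0.74, v̄ = (0.31+0.69)/2 = 0.5 → q = 2.02×0.74×0.5 = 0.7474 m³/s
Panel 2-3: Δb = 0.49 m, d̄ = (1.23+0.68)/2 = 0.955, v̄ = (0.69+0.41)/2 = 0.55 → q = 0.49×0.955×0.55 = 0.2574 m³/s
Panel 3-4: Δb = 0.39 m, d̄ = (0.68+0.78)/2 = 0.73, v̄ = (0.41+0.43)/2 = 0.42 → q = 0.39×0.73×0.42 = 0.1196 m³/s
Panel 4-5: Δb = 0.76 m, d̄ = (0.78+0.25)/2 = 0.515, v̄ = (0.43+0.37)/2 = 0.4 → q = 0.76×0.515×0.4 = 0.1566 m³/s
Q = Σ q = 1.281 m³/s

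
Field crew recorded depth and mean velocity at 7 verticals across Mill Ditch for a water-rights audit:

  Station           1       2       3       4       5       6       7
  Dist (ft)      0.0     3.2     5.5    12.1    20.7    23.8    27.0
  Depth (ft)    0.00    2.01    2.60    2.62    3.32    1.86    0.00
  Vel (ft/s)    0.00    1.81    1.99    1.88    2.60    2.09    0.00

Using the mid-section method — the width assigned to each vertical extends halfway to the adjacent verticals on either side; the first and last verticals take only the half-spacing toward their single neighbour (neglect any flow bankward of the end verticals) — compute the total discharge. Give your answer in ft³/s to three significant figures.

133 ft³/s

w_2 = (5.5 − 0.0)/2 = 2.75 ft; q_2 = 1.81 × 2.01 × 2.75 = 10.00 ft³/s
w_3 = (12.1 − 3.2)/2 = 4.45 ft; q_3 = 1.99 × 2.60 × 4.45 = 23.02 ft³/s
w_4 = (20.7 − 5.5)/2 = 7.6 ft; q_4 = 1.88 × 2.62 × 7.6 = 37.43 ft³/s
w_5 = (23.8 − 12.1)/2 = 5.85 ft; q_5 = 2.60 × 3.32 × 5.85 = 50.50 ft³/s
w_6 = (27.0 − 20.7)/2 = 3.15 ft; q_6 = 2.09 × 1.86 × 3.15 = 12.25 ft³/s
Stations 1, 7 contribute zero (depth or velocity is 0).
Q = Σ qᵢ = 133.2 ft³/s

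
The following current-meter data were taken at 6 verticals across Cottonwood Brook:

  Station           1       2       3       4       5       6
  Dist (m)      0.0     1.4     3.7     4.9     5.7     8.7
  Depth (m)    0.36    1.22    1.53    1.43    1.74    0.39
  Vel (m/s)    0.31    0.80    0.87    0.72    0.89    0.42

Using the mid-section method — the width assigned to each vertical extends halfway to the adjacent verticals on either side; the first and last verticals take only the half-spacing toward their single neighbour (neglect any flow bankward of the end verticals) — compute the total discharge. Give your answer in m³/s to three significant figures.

8.43 m³/s

w_1 = (1.4 − 0.0)/2 = 0.7 m; q_1 = 0.31 × 0.36 × 0.7 = 0.07812 m³/s
w_2 = (3.7 − 0.0)/2 = 1.85 m; q_2 = 0.80 × 1.22 × 1.85 = 1.806 m³/s
w_3 = (4.9 − 1.4)/2 = 1.75 m; q_3 = 0.87 × 1.53 × 1.75 = 2.329 m³/s
w_4 = (5.7 − 3.7)/2 = 1 m; q_4 = 0.72 × 1.43 × 1 = 1.030 m³/s
w_5 = (8.7 − 4.9)/2 = 1.9 m; q_5 = 0.89 × 1.74 × 1.9 = 2.942 m³/s
w_6 = (8.7 − 5.7)/2 = 1.5 m; q_6 = 0.42 × 0.39 × 1.5 = 0.2457 m³/s
Q = Σ qᵢ = 8.431 m³/s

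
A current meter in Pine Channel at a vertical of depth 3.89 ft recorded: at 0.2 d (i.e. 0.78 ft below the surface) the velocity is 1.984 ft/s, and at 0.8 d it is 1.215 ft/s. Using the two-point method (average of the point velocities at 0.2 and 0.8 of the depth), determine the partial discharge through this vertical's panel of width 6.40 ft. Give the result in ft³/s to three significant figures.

39.8 ft³/s

v̄ = (1.984 + 1.215) / 2 = 1.600 ft/s
q = v̄ × d × w = 1.600 × 3.89 × 6.40 = 39.82 ft³/s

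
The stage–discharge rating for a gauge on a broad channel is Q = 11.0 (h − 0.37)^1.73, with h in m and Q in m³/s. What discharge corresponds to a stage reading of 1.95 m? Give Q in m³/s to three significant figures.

Q = 11.0 × (1.95 − 0.37)^1.73 = 11.0 × 1.58^1.73 = 24.27 m³/s

24.3 m³/s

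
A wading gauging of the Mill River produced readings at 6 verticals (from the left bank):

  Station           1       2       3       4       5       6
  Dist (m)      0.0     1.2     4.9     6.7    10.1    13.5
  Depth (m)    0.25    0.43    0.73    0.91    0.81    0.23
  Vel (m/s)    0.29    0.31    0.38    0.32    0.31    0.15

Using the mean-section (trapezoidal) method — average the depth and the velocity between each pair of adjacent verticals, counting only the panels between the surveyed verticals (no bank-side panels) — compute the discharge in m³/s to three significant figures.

Panel 1-2: Δb = 1.2 m, d̄ = (0.25+0.43)/2 = 0.34, v̄ = (0.29+0.31)/2 = 0.3 → q = 1.2×0.34×0.3 = 0.1224 m³/s
Panel 2-3: Δb = 3.7 m, d̄ = (0.43+0.73)/2 = 0.58, v̄ = (0.31+0.38)/2 = 0.345 → q = 3.7×0.58×0.345 = 0.7404 m³/s
Panel 3-4: Δb = 1.8 m, d̄ = (0.73+0.91)/2 = 0.82, v̄ = (0.38+0.32)/2 = 0.35 → q = 1.8×0.82×0.35 = 0.5166 m³/s
Panel 4-5: Δb = 3.4 m, d̄ = (0.91+0.81)/2 = 0.86, v̄ = (0.32+0.31)/2 = 0.315 → q = 3.4×0.86×0.315 = 0.9211 m³/s
Panel 5-6: Δb = 3.4 m, d̄ = (0.81+0.23)/2 = 0.52, v̄ = (0.31+0.15)/2 = 0.23 → q = 3.4×0.52×0.23 = 0.4066 m³/s
Q = Σ q = 2.707 m³/s

2.71 m³/s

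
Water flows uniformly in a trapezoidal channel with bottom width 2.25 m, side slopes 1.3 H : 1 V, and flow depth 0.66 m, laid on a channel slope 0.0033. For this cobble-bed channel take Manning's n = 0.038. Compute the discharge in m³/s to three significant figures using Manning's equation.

A = (b + z·y)·y = (2.25 + 1.3×0.66)×0.66 = 2.051 m²
P = b + 2y√(1+z²) = 2.25 + 2×0.66×√(1+1.3²) = 4.415 m
R = A/P = 2.051/4.415 = 0.4646 m
Q = (1/n)·A·R^(2/3)·S^(1/2) = (1/0.038) × 2.051 × 0.4646^(2/3) × 0.0033^(1/2) = 1.860 m³/s

1.86 m³/s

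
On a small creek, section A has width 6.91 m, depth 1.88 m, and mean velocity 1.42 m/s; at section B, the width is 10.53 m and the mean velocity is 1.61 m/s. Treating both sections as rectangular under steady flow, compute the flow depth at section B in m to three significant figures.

Q = A₁V₁ = (6.91×1.88) × 1.42 = 18.45 m³/s
d₂ = Q/(b₂ V₂) = 18.45/(10.53×1.61) = 1.088 m

1.09 m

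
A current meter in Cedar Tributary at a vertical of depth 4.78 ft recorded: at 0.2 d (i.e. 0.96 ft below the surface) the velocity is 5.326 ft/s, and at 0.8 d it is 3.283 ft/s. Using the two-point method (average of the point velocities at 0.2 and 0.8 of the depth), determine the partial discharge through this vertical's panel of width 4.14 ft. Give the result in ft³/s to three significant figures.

v̄ = (5.326 + 3.283) / 2 = 4.305 ft/s
q = v̄ × d × w = 4.305 × 4.78 × 4.14 = 85.18 ft³/s

85.2 ft³/s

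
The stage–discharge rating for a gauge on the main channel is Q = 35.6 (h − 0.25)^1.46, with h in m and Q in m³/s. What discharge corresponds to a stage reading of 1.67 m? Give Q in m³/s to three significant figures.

Q = 35.6 × (1.67 − 0.25)^1.46 = 35.6 × 1.42^1.46 = 59.40 m³/s

59.4 m³/s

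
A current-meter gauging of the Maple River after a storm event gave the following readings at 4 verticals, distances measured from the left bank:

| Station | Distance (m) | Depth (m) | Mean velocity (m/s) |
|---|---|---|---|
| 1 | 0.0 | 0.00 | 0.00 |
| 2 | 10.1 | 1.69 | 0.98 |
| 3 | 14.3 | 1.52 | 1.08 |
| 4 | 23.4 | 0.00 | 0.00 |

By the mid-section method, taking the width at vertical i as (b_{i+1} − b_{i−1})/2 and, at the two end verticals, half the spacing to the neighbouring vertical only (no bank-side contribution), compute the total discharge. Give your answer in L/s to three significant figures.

w_2 = (14.3 − 0.0)/2 = 7.15 m; q_2 = 0.98 × 1.69 × 7.15 = 11.84 m³/s
w_3 = (23.4 − 10.1)/2 = 6.65 m; q_3 = 1.08 × 1.52 × 6.65 = 10.92 m³/s
Stations 1, 4 contribute zero (depth or velocity is 0).
Q = Σ qᵢ = 22.76 m³/s
= 22.76 × 1000 = 22760 L/s

22800 L/s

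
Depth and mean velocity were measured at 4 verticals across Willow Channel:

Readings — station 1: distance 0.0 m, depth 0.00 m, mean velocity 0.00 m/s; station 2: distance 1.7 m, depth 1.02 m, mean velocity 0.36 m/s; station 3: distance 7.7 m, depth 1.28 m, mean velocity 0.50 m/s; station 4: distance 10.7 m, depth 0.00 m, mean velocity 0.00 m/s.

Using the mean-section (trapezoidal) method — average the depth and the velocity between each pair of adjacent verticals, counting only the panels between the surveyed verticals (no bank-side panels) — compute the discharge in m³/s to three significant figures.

3.60 m³/s

Panel 1-2: Δb = 1.7 m, d̄ = (0.00+1.02)/2 = 0.51, v̄ = (0.00+0.36)/2 = 0.18 → q = 1.7×0.51×0.18 = 0.1561 m³/s
Panel 2-3: Δb = 6 m, d̄ = (1.02+1.28)/2 = 1.15, v̄ = (0.36+0.50)/2 = 0.43 → q = 6×1.15×0.43 = 2.967 m³/s
Panel 3-4: Δb = 3 m, d̄ = (1.28+0.00)/2 = 0.64, v̄ = (0.50+0.00)/2 = 0.25 → q = 3×0.64×0.25 = 0.4800 m³/s
Q = Σ q = 3.603 m³/s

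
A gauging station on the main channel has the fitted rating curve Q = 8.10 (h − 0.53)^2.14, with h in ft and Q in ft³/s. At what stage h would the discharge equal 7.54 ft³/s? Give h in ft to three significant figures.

h − h₀ = (Q/C)^(1/b) = (7.54/8.10)^(1/2.14) = 0.9671 ft
h = 0.53 + 0.9671 = 1.497 ft

1.50 ft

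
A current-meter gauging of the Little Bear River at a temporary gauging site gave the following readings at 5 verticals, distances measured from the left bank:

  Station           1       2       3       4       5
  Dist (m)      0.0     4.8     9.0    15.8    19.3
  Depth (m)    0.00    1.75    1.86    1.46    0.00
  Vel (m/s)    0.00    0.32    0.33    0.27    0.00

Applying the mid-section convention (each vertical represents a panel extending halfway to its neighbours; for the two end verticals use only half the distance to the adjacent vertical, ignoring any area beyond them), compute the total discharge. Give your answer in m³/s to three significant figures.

w_2 = (9.0 − 0.0)/2 = 4.5 m; q_2 = 0.32 × 1.75 × 4.5 = 2.520 m³/s
w_3 = (15.8 − 4.8)/2 = 5.5 m; q_3 = 0.33 × 1.86 × 5.5 = 3.376 m³/s
w_4 = (19.3 − 9.0)/2 = 5.15 m; q_4 = 0.27 × 1.46 × 5.15 = 2.030 m³/s
Stations 1, 5 contribute zero (depth or velocity is 0).
Q = Σ qᵢ = 7.926 m³/s

7.93 m³/s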